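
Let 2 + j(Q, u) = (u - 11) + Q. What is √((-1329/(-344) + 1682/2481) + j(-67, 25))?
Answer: I*√9188534885658/426732 ≈ 7.1034*I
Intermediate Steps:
j(Q, u) = -13 + Q + u (j(Q, u) = -2 + ((u - 11) + Q) = -2 + ((-11 + u) + Q) = -2 + (-11 + Q + u) = -13 + Q + u)
√((-1329/(-344) + 1682/2481) + j(-67, 25)) = √((-1329/(-344) + 1682/2481) + (-13 - 67 + 25)) = √((-1329*(-1/344) + 1682*(1/2481)) - 55) = √((1329/344 + 1682/2481) - 55) = √(3875857/853464 - 55) = √(-43064663/853464) = I*√9188534885658/426732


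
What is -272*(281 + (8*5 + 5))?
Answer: -88672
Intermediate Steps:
-272*(281 + (8*5 + 5)) = -272*(281 + (40 + 5)) = -272*(281 + 45) = -272*326 = -88672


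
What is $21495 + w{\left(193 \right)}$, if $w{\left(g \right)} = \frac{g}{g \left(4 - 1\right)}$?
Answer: $\frac{64486}{3} \approx 21495.0$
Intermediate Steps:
$w{\left(g \right)} = \frac{1}{3}$ ($w{\left(g \right)} = \frac{g}{g 3} = \frac{g}{3 g} = g \frac{1}{3 g} = \frac{1}{3}$)
$21495 + w{\left(193 \right)} = 21495 + \frac{1}{3} = \frac{64486}{3}$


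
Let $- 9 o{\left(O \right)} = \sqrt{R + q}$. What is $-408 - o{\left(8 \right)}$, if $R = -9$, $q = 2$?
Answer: $-408 + \frac{i \sqrt{7}}{9} \approx -408.0 + 0.29397 i$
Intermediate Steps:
$o{\left(O \right)} = - \frac{i \sqrt{7}}{9}$ ($o{\left(O \right)} = - \frac{\sqrt{-9 + 2}}{9} = - \frac{\sqrt{-7}}{9} = - \frac{i \sqrt{7}}{9}$)
$-408 - o{\left(8 \right)} = -408 - - \frac{i \sqrt{7}}{9} = -408 + \frac{i \sqrt{7}}{9}$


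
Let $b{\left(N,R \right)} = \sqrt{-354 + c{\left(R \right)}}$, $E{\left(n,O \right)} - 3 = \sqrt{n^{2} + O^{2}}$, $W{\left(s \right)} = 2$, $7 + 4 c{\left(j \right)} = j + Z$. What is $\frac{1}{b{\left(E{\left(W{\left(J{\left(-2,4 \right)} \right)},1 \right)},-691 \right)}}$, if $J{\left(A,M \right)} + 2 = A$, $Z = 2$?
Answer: $- \frac{i \sqrt{33}}{132} \approx - 0.043519 i$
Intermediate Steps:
$J{\left(A,M \right)} = -2 + A$
$c{\left(j \right)} = - \frac{5}{4} + \frac{j}{4}$ ($c{\left(j \right)} = - \frac{7}{4} + \frac{j + 2}{4} = - \frac{7}{4} + \frac{2 + j}{4} = - \frac{7}{4} + \left(\frac{1}{2} + \frac{j}{4}\right) = - \frac{5}{4} + \frac{j}{4}$)
$E{\left(n,O \right)} = 3 + \sqrt{O^{2} + n^{2}}$ ($E{\left(n,O \right)} = 3 + \sqrt{n^{2} + O^{2}} = 3 + \sqrt{O^{2} + n^{2}}$)
$b{\left(N,R \right)} = \sqrt{- \frac{1421}{4} + \frac{R}{4}}$ ($b{\left(N,R \right)} = \sqrt{-354 + \left(- \frac{5}{4} + \frac{R}{4}\right)} = \sqrt{- \frac{1421}{4} + \frac{R}{4}}$)
$\frac{1}{b{\left(E{\left(W{\left(J{\left(-2,4 \right)} \right)},1 \right)},-691 \right)}} = \frac{1}{\frac{1}{2} \sqrt{-1421 - 691}} = \frac{1}{\frac{1}{2} \sqrt{-2112}} = \frac{1}{\frac{1}{2} \cdot 8 i \sqrt{33}} = \frac{1}{4 i \sqrt{33}} = - \frac{i \sqrt{33}}{132}$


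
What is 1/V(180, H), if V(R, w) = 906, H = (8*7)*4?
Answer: 1/906 ≈ 0.0011038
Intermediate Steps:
H = 224 (H = 56*4 = 224)
1/V(180, H) = 1/906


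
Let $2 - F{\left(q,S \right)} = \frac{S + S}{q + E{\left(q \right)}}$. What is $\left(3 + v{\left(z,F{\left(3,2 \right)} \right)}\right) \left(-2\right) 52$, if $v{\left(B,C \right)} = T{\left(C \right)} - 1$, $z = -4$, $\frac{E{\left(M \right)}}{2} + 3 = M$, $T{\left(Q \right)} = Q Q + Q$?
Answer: $- \frac{2912}{9} \approx -323.56$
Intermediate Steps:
$T{\left(Q \right)} = Q + Q^{2}$ ($T{\left(Q \right)} = Q^{2} + Q = Q + Q^{2}$)
$E{\left(M \right)} = -6 + 2 M$
$F{\left(q,S \right)} = 2 - \frac{2 S}{-6 + 3 q}$ ($F{\left(q,S \right)} = 2 - \frac{S + S}{q + \left(-6 + 2 q\right)} = 2 - \frac{2 S}{-6 + 3 q}$)
$v{\left(B,C \right)} = -1 + C \left(1 + C\right)$ ($v{\left(B,C \right)} = C \left(1 + C\right) - 1 = -1 + C \left(1 + C\right)$)
$\left(3 + v{\left(z,F{\left(3,2 \right)} \right)}\right) \left(-2\right) 52 = \left(3 - \left(1 - \frac{2 \left(-6 - 2 + 3 \cdot 3\right)}{3 \left(-2 + 3\right)} \left(1 + \frac{2 \left(-6 - 2 + 3 \cdot 3\right)}{3 \left(-2 + 3\right)}\right)\right)\right) \left(-2\right) 52 = \left(3 - \left(1 - \frac{2 \left(-6 - 2 + 9\right)}{3 \cdot 1} \left(1 + \frac{2 \left(-6 - 2 + 9\right)}{3 \cdot 1}\right)\right)\right) \left(-2\right) 52 = \left(3 - \left(1 - \frac{2}{3} \cdot 1 \cdot 1 \left(1 + \frac{2}{3} \cdot 1 \cdot 1\right)\right)\right) \left(-2\right) 52 = \left(3 - \left(1 - \frac{2 \left(1 + \frac{2}{3}\right)}{3}\right)\right) \left(-2\right) 52 = \left(3 + \left(-1 + \frac{2}{3} \cdot \frac{5}{3}\right)\right) \left(-2\right) 52 = \left(3 + \left(-1 + \frac{10}{9}\right)\right) \left(-2\right) 52 = \left(3 + \frac{1}{9}\right) \left(-2\right) 52 = \frac{28}{9} \left(-2\right) 52 = \left(- \frac{56}{9}\right) 52 = - \frac{2912}{9}$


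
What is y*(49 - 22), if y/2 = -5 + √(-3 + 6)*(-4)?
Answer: -270 - 216*√3 ≈ -644.12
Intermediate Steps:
y = -10 - 8*√3 (y = 2*(-5 + √(-3 + 6)*(-4)) = 2*(-5 + √3*(-4)) = 2*(-5 - 4*√3) = -10 - 8*√3 ≈ -23.856)
y*(49 - 22) = (-10 - 8*√3)*(49 - 22) = (-10 - 8*√3)*27 = -270 - 216*√3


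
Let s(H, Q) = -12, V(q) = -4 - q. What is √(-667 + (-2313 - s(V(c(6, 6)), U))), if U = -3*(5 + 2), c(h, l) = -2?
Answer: 2*I*√742 ≈ 54.479*I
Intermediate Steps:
U = -21 (U = -3*7 = -21)
√(-667 + (-2313 - s(V(c(6, 6)), U))) = √(-667 + (-2313 - 1*(-12))) = √(-667 + (-2313 + 12)) = √(-667 - 2301) = √(-2968) = 2*I*√742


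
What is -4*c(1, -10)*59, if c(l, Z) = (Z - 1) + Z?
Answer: 4956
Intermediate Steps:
c(l, Z) = -1 + 2*Z (c(l, Z) = (-1 + Z) + Z = -1 + 2*Z)
-4*c(1, -10)*59 = -4*(-1 + 2*(-10))*59 = -4*(-1 - 20)*59 = -4*(-21)*59 = 84*59 = 4956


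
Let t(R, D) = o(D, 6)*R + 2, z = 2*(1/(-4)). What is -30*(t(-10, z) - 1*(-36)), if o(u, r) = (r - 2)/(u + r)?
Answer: -10140/11 ≈ -921.82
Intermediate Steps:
z = -½ (z = 2*(1*(-¼)) = 2*(-¼) = -½ ≈ -0.50000)
o(u, r) = (-2 + r)/(r + u)
t(R, D) = 2 + 4*R/(6 + D) (t(R, D) = ((-2 + 6)/(6 + D))*R + 2 = (4/(6 + D))*R + 2 = 4*R/(6 + D) + 2 = 2 + 4*R/(6 + D))
-30*(t(-10, z) - 1*(-36)) = -30*(2*(6 - ½ + 2*(-10))/(6 - ½) - 1*(-36)) = -30*(2*(6 - ½ - 20)/(11/2) + 36) = -30*(2*(2/11)*(-29/2) + 36) = -30*(-58/11 + 36) = -30*338/11 = -10140/11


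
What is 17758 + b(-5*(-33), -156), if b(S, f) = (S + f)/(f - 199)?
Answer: 6304081/355 ≈ 17758.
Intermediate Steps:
b(S, f) = (S + f)/(-199 + f)
17758 + b(-5*(-33), -156) = 17758 + (-5*(-33) - 156)/(-199 - 156) = 17758 + (165 - 156)/(-355) = 17758 - 1/355*9 = 17758 - 9/355 = 6304081/355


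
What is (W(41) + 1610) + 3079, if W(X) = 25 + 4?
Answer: 4718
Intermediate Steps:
W(X) = 29
(W(41) + 1610) + 3079 = (29 + 1610) + 3079 = 1639 + 3079 = 4718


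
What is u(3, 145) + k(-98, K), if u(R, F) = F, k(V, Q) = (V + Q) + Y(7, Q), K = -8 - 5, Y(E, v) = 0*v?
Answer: 34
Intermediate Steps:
Y(E, v) = 0
K = -13
k(V, Q) = Q + V (k(V, Q) = (V + Q) + 0 = (Q + V) + 0 = Q + V)
u(3, 145) + k(-98, K) = 145 + (-13 - 98) = 145 - 111 = 34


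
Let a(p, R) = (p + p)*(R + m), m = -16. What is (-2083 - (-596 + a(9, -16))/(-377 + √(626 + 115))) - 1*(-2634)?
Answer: 1489672/2719 - 293*√741/35347 ≈ 547.65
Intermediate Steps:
a(p, R) = 2*p*(-16 + R) (a(p, R) = (p + p)*(R - 16) = (2*p)*(-16 + R) = 2*p*(-16 + R))
(-2083 - (-596 + a(9, -16))/(-377 + √(626 + 115))) - 1*(-2634) = (-2083 - (-596 + 2*9*(-16 - 16))/(-377 + √(626 + 115))) - 1*(-2634) = (-2083 - (-596 + 2*9*(-32))/(-377 + √741)) + 2634 = (-2083 - (-596 - 576)/(-377 + √741)) + 2634 = (-2083 - (-1172)/(-377 + √741)) + 2634 = (-2083 + 1172/(-377 + √741)) + 2634 = 551 + 1172/(-377 + √741)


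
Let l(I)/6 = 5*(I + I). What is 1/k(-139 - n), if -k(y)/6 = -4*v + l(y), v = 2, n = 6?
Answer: 1/52248 ≈ 1.9139e-5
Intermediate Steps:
l(I) = 60*I (l(I) = 6*(5*(I + I)) = 6*(5*(2*I)) = 6*(10*I) = 60*I)
k(y) = 48 - 360*y (k(y) = -6*(-4*2 + 60*y) = -6*(-8 + 60*y) = 48 - 360*y)
1/k(-139 - n) = 1/(48 - 360*(-139 - 1*6)) = 1/(48 - 360*(-139 - 6)) = 1/(48 - 360*(-145)) = 1/(48 + 52200) = 1/52248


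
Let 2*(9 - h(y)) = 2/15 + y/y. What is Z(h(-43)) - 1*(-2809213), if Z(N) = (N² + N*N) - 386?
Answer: 1264036159/450 ≈ 2.8090e+6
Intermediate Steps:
h(y) = 253/30 (h(y) = 9 - (2/15 + y/y)/2 = 9 - (2*(1/15) + 1)/2 = 9 - (2/15 + 1)/2 = 9 - ½*17/15 = 9 - 17/30 = 253/30)
Z(N) = -386 + 2*N² (Z(N) = (N² + N²) - 386 = 2*N² - 386 = -386 + 2*N²)
Z(h(-43)) - 1*(-2809213) = (-386 + 2*(253/30)²) - 1*(-2809213) = (-386 + 2*(64009/900)) + 2809213 = (-386 + 64009/450) + 2809213 = -109691/450 + 2809213 = 1264036159/450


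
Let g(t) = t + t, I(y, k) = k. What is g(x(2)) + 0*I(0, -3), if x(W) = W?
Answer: 4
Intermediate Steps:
g(t) = 2*t
g(x(2)) + 0*I(0, -3) = 2*2 + 0*(-3) = 4 + 0 = 4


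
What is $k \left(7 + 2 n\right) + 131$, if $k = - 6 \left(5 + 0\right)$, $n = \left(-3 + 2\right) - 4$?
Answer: $221$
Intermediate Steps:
$n = -5$ ($n = -1 - 4 = -5$)
$k = -30$ ($k = \left(-6\right) 5 = -30$)
$k \left(7 + 2 n\right) + 131 = - 30 \left(7 + 2 \left(-5\right)\right) + 131 = - 30 \left(7 - 10\right) + 131 = \left(-30\right) \left(-3\right) + 131 = 90 + 131 = 221$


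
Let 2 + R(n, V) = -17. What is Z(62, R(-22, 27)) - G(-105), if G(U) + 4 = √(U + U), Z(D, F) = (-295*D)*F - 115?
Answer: 347399 - I*√210 ≈ 3.474e+5 - 14.491*I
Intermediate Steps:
R(n, V) = -19 (R(n, V) = -2 - 17 = -19)
Z(D, F) = -115 - 295*D*F (Z(D, F) = -295*D*F - 115 = -115 - 295*D*F)
G(U) = -4 + √2*√U (G(U) = -4 + √(U + U) = -4 + √(2*U) = -4 + √2*√U)
Z(62, R(-22, 27)) - G(-105) = (-115 - 295*62*(-19)) - (-4 + √2*√(-105)) = (-115 + 347510) - (-4 + √2*(I*√105)) = 347395 - (-4 + I*√210) = 347395 + (4 - I*√210) = 347399 - I*√210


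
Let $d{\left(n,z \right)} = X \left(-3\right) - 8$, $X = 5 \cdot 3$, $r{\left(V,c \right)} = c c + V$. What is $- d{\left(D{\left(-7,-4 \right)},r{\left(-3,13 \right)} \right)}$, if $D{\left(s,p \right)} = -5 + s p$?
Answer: $53$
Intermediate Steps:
$r{\left(V,c \right)} = V + c^{2}$ ($r{\left(V,c \right)} = c^{2} + V = V + c^{2}$)
$D{\left(s,p \right)} = -5 + p s$
$X = 15$
$d{\left(n,z \right)} = -53$ ($d{\left(n,z \right)} = 15 \left(-3\right) - 8 = -45 - 8 = -53$)
$- d{\left(D{\left(-7,-4 \right)},r{\left(-3,13 \right)} \right)} = \left(-1\right) \left(-53\right) = 53$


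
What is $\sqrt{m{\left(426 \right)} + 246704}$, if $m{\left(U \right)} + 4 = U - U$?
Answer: $10 \sqrt{2467} \approx 496.69$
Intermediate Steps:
$m{\left(U \right)} = -4$ ($m{\left(U \right)} = -4 + \left(U - U\right) = -4 + 0 = -4$)
$\sqrt{m{\left(426 \right)} + 246704} = \sqrt{-4 + 246704} = \sqrt{246700} = 10 \sqrt{2467}$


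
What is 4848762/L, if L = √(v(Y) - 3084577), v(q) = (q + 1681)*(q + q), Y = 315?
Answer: -255198*I*√1827097/96163 ≈ -3587.2*I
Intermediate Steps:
v(q) = 2*q*(1681 + q) (v(q) = (1681 + q)*(2*q) = 2*q*(1681 + q))
L = I*√1827097 (L = √(2*315*(1681 + 315) - 3084577) = √(2*315*1996 - 3084577) = √(1257480 - 3084577) = √(-1827097) = I*√1827097 ≈ 1351.7*I)
4848762/L = 4848762/((I*√1827097)) = 4848762*(-I*√1827097/1827097) = -255198*I*√1827097/96163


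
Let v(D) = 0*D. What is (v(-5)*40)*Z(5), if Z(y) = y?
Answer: 0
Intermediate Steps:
v(D) = 0
(v(-5)*40)*Z(5) = (0*40)*5 = 0*5 = 0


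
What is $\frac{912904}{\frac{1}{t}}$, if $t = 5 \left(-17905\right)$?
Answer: $-81727730600$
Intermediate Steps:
$t = -89525$
$\frac{912904}{\frac{1}{t}} = \frac{912904}{\frac{1}{-89525}} = \frac{912904}{- \frac{1}{89525}} = 912904 \left(-89525\right) = -81727730600$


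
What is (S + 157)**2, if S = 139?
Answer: 87616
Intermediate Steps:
(S + 157)**2 = (139 + 157)**2 = 296**2 = 87616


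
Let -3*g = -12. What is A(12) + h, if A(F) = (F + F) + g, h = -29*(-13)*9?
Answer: 3421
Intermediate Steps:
g = 4 (g = -⅓*(-12) = 4)
h = 3393 (h = 377*9 = 3393)
A(F) = 4 + 2*F (A(F) = (F + F) + 4 = 2*F + 4 = 4 + 2*F)
A(12) + h = (4 + 2*12) + 3393 = (4 + 24) + 3393 = 28 + 3393 = 3421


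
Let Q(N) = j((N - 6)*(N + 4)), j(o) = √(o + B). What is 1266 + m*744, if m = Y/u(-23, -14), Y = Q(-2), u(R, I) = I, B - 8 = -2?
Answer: 1266 - 372*I*√10/7 ≈ 1266.0 - 168.05*I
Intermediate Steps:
B = 6 (B = 8 - 2 = 6)
j(o) = √(6 + o) (j(o) = √(o + 6) = √(6 + o))
Q(N) = √(6 + (-6 + N)*(4 + N)) (Q(N) = √(6 + (N - 6)*(N + 4)) = √(6 + (-6 + N)*(4 + N)))
Y = I*√10 (Y = √(-18 + (-2)² - 2*(-2)) = √(-18 + 4 + 4) = √(-10) = I*√10 ≈ 3.1623*I)
m = -I*√10/14 (m = (I*√10)/(-14) = (I*√10)*(-1/14) = -I*√10/14 ≈ -0.22588*I)
1266 + m*744 = 1266 - I*√10/14*744 = 1266 - 372*I*√10/7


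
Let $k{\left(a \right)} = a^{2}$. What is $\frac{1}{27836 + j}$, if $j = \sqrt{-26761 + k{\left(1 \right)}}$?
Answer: $\frac{6959}{193717414} - \frac{i \sqrt{6690}}{387434828} \approx 3.5923 \cdot 10^{-5} - 2.1111 \cdot 10^{-7} i$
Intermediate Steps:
$j = 2 i \sqrt{6690}$ ($j = \sqrt{-26761 + 1^{2}} = \sqrt{-26761 + 1} = \sqrt{-26760} = 2 i \sqrt{6690} \approx 163.58 i$)
$\frac{1}{27836 + j} = \frac{1}{27836 + 2 i \sqrt{6690}}$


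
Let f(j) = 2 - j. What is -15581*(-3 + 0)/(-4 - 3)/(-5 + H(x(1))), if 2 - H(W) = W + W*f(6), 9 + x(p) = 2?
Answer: 15581/56 ≈ 278.23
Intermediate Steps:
x(p) = -7 (x(p) = -9 + 2 = -7)
H(W) = 2 + 3*W (H(W) = 2 - (W + W*(2 - 1*6)) = 2 - (W + W*(2 - 6)) = 2 - (W + W*(-4)) = 2 - (W - 4*W) = 2 - (-3)*W = 2 + 3*W)
-15581*(-3 + 0)/(-4 - 3)/(-5 + H(x(1))) = -15581*(-3 + 0)/(-4 - 3)/(-5 + (2 + 3*(-7))) = -15581*(-3/(-7))/(-5 + (2 - 21)) = -15581*(-3*(-⅐))/(-5 - 19) = -46743/(7*(-24)) = -46743*(-1)/(7*24) = -15581*(-1/56) = 15581/56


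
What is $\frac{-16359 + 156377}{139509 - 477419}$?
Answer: $- \frac{70009}{168955} \approx -0.41436$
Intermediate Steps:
$\frac{-16359 + 156377}{139509 - 477419} = \frac{140018}{-337910} = 140018 \left(- \frac{1}{337910}\right) = - \frac{70009}{168955}$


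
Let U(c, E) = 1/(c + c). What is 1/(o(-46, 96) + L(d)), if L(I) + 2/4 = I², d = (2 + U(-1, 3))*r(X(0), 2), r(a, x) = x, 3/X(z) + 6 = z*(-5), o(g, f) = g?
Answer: -2/75 ≈ -0.026667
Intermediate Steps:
U(c, E) = 1/(2*c)
X(z) = 3/(-6 - 5*z) (X(z) = 3/(-6 + z*(-5)) = 3/(-6 - 5*z))
d = 3 (d = (2 + (½)/(-1))*2 = (2 + (½)*(-1))*2 = (2 - ½)*2 = (3/2)*2 = 3)
L(I) = -½ + I²
1/(o(-46, 96) + L(d)) = 1/(-46 + (-½ + 3²)) = 1/(-46 + (-½ + 9)) = 1/(-46 + 17/2) = 1/(-75/2) = -2/75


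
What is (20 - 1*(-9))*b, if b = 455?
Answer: 13195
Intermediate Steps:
(20 - 1*(-9))*b = (20 - 1*(-9))*455 = (20 + 9)*455 = 29*455 = 13195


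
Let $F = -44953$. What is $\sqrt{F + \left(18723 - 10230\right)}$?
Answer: $2 i \sqrt{9115} \approx 190.95 i$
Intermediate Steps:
$\sqrt{F + \left(18723 - 10230\right)} = \sqrt{-44953 + \left(18723 - 10230\right)} = \sqrt{-44953 + 8493} = \sqrt{-36460} = 2 i \sqrt{9115}$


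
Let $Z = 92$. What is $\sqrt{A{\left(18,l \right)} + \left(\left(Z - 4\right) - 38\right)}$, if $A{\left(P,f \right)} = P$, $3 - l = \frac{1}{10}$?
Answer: $2 \sqrt{17} \approx 8.2462$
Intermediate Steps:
$l = \frac{29}{10}$ ($l = 3 - \frac{1}{10} = \frac{29}{10} \approx 2.9$)
$\sqrt{A{\left(18,l \right)} + \left(\left(Z - 4\right) - 38\right)} = \sqrt{18 + \left(\left(92 - 4\right) - 38\right)} = \sqrt{18 + \left(88 - 38\right)} = \sqrt{18 + 50} = \sqrt{68} = 2 \sqrt{17}$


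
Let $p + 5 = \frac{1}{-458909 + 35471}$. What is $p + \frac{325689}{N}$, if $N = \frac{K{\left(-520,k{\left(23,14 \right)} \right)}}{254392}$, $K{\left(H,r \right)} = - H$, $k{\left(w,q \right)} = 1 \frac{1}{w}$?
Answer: $\frac{337336253427031}{2117190} \approx 1.5933 \cdot 10^{8}$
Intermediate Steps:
$k{\left(w,q \right)} = \frac{1}{w}$
$N = \frac{65}{31799}$ ($N = \frac{\left(-1\right) \left(-520\right)}{254392} = 520 \cdot \frac{1}{254392} = \frac{65}{31799} \approx 0.0020441$)
$p = - \frac{2117191}{423438}$ ($p = -5 + \frac{1}{-458909 + 35471} = -5 + \frac{1}{-423438} = -5 - \frac{1}{423438} = - \frac{2117191}{423438} \approx -5.0$)
$p + \frac{325689}{N} = - \frac{2117191}{423438} + \frac{325689}{\frac{65}{31799}} = - \frac{2117191}{423438} + 325689 \cdot \frac{31799}{65} = - \frac{2117191}{423438} + \frac{796660347}{5} = \frac{337336253427031}{2117190}$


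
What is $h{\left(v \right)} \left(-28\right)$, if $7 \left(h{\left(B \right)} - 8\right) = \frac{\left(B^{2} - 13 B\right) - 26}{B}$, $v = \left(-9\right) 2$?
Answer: $- \frac{952}{9} \approx -105.78$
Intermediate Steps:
$v = -18$
$h{\left(B \right)} = 8 + \frac{-26 + B^{2} - 13 B}{7 B}$ ($h{\left(B \right)} = 8 + \frac{\left(\left(B^{2} - 13 B\right) - 26\right) \frac{1}{B}}{7} = 8 + \frac{\left(-26 + B^{2} - 13 B\right) \frac{1}{B}}{7} = 8 + \frac{\frac{1}{B} \left(-26 + B^{2} - 13 B\right)}{7} = 8 + \frac{-26 + B^{2} - 13 B}{7 B}$)
$h{\left(v \right)} \left(-28\right) = \frac{-26 - 18 \left(43 - 18\right)}{7 \left(-18\right)} \left(-28\right) = \frac{1}{7} \left(- \frac{1}{18}\right) \left(-26 - 450\right) \left(-28\right) = \frac{1}{7} \left(- \frac{1}{18}\right) \left(-476\right) \left(-28\right) = \frac{34}{9} \left(-28\right) = - \frac{952}{9}$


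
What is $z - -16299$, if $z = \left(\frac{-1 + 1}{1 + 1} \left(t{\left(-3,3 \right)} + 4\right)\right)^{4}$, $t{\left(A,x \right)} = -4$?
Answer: $16299$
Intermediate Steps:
$z = 0$ ($z = \left(\frac{-1 + 1}{1 + 1} \left(-4 + 4\right)\right)^{4} = \left(\frac{0}{2} \cdot 0\right)^{4} = \left(0 \cdot \frac{1}{2} \cdot 0\right)^{4} = \left(0 \cdot 0\right)^{4} = 0^{4} = 0$)
$z - -16299 = 0 - -16299 = 0 + 16299 = 16299$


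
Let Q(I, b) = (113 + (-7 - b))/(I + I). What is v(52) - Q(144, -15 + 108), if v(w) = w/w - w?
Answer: -14701/288 ≈ -51.045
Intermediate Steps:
Q(I, b) = (106 - b)/(2*I) (Q(I, b) = (106 - b)/((2*I)) = (106 - b)*(1/(2*I)) = (106 - b)/(2*I))
v(w) = 1 - w
v(52) - Q(144, -15 + 108) = (1 - 1*52) - (106 - (-15 + 108))/(2*144) = (1 - 52) - (106 - 1*93)/(2*144) = -51 - (106 - 93)/(2*144) = -51 - 13/(2*144) = -51 - 1*13/288 = -51 - 13/288 = -14701/288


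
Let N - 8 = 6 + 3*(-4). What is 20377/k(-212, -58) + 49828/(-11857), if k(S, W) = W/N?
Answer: -243055101/343853 ≈ -706.86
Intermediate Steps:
N = 2 (N = 8 + (6 + 3*(-4)) = 8 + (6 - 12) = 8 - 6 = 2)
k(S, W) = W/2
20377/k(-212, -58) + 49828/(-11857) = 20377/(((1/2)*(-58))) + 49828/(-11857) = 20377/(-29) + 49828*(-1/11857) = 20377*(-1/29) - 49828/11857 = -20377/29 - 49828/11857 = -243055101/343853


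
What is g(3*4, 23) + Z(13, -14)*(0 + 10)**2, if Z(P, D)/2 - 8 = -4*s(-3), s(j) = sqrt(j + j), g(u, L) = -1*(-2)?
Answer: 1602 - 800*I*sqrt(6) ≈ 1602.0 - 1959.6*I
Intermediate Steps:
g(u, L) = 2
s(j) = sqrt(2)*sqrt(j) (s(j) = sqrt(2*j) = sqrt(2)*sqrt(j))
Z(P, D) = 16 - 8*I*sqrt(6) (Z(P, D) = 16 + 2*(-4*sqrt(2)*sqrt(-3)) = 16 + 2*(-4*sqrt(2)*I*sqrt(3)) = 16 + 2*(-4*I*sqrt(6)) = 16 - 8*I*sqrt(6))
g(3*4, 23) + Z(13, -14)*(0 + 10)**2 = 2 + (16 - 8*I*sqrt(6))*(0 + 10)**2 = 2 + (16 - 8*I*sqrt(6))*10**2 = 2 + (16 - 8*I*sqrt(6))*100 = 2 + (1600 - 800*I*sqrt(6)) = 1602 - 800*I*sqrt(6)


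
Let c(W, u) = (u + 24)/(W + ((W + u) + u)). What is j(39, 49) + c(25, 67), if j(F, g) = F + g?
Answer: 16283/184 ≈ 88.495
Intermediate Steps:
c(W, u) = (24 + u)/(2*W + 2*u) (c(W, u) = (24 + u)/(W + (W + 2*u)) = (24 + u)/(2*W + 2*u))
j(39, 49) + c(25, 67) = (39 + 49) + (12 + (½)*67)/(25 + 67) = 88 + (12 + 67/2)/92 = 88 + (1/92)*(91/2) = 88 + 91/184 = 16283/184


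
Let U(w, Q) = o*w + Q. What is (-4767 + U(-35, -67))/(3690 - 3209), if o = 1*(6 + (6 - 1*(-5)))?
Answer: -5429/481 ≈ -11.287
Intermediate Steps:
o = 17 (o = 1*(6 + (6 + 5)) = 1*(6 + 11) = 1*17 = 17)
U(w, Q) = Q + 17*w (U(w, Q) = 17*w + Q = Q + 17*w)
(-4767 + U(-35, -67))/(3690 - 3209) = (-4767 + (-67 + 17*(-35)))/(3690 - 3209) = (-4767 + (-67 - 595))/481 = (-4767 - 662)*(1/481) = -5429*1/481 = -5429/481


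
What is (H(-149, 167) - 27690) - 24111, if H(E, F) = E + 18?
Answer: -51932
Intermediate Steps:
H(E, F) = 18 + E
(H(-149, 167) - 27690) - 24111 = ((18 - 149) - 27690) - 24111 = (-131 - 27690) - 24111 = -27821 - 24111 = -51932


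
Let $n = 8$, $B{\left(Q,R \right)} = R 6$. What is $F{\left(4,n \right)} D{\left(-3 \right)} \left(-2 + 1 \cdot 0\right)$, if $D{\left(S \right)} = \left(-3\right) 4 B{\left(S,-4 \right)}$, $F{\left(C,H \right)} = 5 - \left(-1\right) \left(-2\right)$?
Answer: $-1728$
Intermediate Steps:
$B{\left(Q,R \right)} = 6 R$
$F{\left(C,H \right)} = 3$ ($F{\left(C,H \right)} = 5 - 2 = 3$)
$D{\left(S \right)} = 288$ ($D{\left(S \right)} = \left(-3\right) 4 \cdot 6 \left(-4\right) = \left(-12\right) \left(-24\right) = 288$)
$F{\left(4,n \right)} D{\left(-3 \right)} \left(-2 + 1 \cdot 0\right) = 3 \cdot 288 \left(-2 + 1 \cdot 0\right) = 864 \left(-2 + 0\right) = 864 \left(-2\right) = -1728$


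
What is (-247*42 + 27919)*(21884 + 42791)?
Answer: 1134722875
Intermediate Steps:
(-247*42 + 27919)*(21884 + 42791) = (-10374 + 27919)*64675 = 17545*64675 = 1134722875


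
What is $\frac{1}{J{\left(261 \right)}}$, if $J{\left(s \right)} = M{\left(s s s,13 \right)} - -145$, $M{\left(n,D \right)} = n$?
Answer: $\frac{1}{17779726} \approx 5.6244 \cdot 10^{-8}$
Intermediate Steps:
$J{\left(s \right)} = 145 + s^{3}$ ($J{\left(s \right)} = s s s - -145 = s^{2} s + 145 = s^{3} + 145 = 145 + s^{3}$)
$\frac{1}{J{\left(261 \right)}} = \frac{1}{145 + 261^{3}} = \frac{1}{145 + 17779581} = \frac{1}{17779726}$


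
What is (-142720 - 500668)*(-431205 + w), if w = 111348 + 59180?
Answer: 167716453676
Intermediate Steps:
w = 170528
(-142720 - 500668)*(-431205 + w) = (-142720 - 500668)*(-431205 + 170528) = -643388*(-260677) = 167716453676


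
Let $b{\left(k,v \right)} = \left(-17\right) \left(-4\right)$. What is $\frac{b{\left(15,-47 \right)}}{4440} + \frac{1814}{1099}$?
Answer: $\frac{2032223}{1219890} \approx 1.6659$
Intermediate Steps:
$b{\left(k,v \right)} = 68$
$\frac{b{\left(15,-47 \right)}}{4440} + \frac{1814}{1099} = \frac{68}{4440} + \frac{1814}{1099} = 68 \cdot \frac{1}{4440} + 1814 \cdot \frac{1}{1099} = \frac{17}{1110} + \frac{1814}{1099} = \frac{2032223}{1219890}$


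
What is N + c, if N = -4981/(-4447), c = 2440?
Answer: 10855661/4447 ≈ 2441.1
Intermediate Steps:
N = 4981/4447 (N = -4981*(-1/4447) = 4981/4447 ≈ 1.1201)
N + c = 4981/4447 + 2440 = 10855661/4447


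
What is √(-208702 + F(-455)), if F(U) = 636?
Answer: I*√208066 ≈ 456.14*I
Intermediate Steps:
√(-208702 + F(-455)) = √(-208702 + 636) = √(-208066) = I*√208066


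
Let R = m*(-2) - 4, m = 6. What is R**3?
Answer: -4096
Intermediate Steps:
R = -16 (R = 6*(-2) - 4 = -12 - 4 = -16)
R**3 = (-16)**3 = -4096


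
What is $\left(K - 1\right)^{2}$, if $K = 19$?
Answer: $324$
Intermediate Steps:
$\left(K - 1\right)^{2} = \left(19 - 1\right)^{2} = 18^{2} = 324$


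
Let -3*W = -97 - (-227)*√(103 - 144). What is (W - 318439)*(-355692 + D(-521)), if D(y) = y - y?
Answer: 113254704080 + 26914028*I*√41 ≈ 1.1325e+11 + 1.7233e+8*I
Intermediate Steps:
D(y) = 0
W = 97/3 - 227*I*√41/3 (W = -(-97 - (-227)*√(103 - 144))/3 = -(-97 - (-227)*√(-41))/3 = -(-97 - (-227)*I*√41)/3 = -(-97 + 227*I*√41)/3 = 97/3 - 227*I*√41/3 ≈ 32.333 - 484.5*I)
(W - 318439)*(-355692 + D(-521)) = ((97/3 - 227*I*√41/3) - 318439)*(-355692 + 0) = (-955220/3 - 227*I*√41/3)*(-355692) = 113254704080 + 26914028*I*√41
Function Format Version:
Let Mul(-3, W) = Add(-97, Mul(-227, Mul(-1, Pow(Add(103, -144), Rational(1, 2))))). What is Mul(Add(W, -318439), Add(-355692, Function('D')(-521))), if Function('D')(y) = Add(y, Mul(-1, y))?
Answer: Add(113254704080, Mul(26914028, I, Pow(41, Rational(1, 2)))) ≈ Add(1.1325e+11, Mul(1.7233e+8, I))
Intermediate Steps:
Function('D')(y) = 0
W = Add(Rational(97, 3), Mul(Rational(-227, 3), I, Pow(41, Rational(1, 2)))) (W = Mul(Rational(-1, 3), Add(-97, Mul(-227, Mul(-1, Pow(Add(103, -144), Rational(1, 2)))))) = Mul(Rational(-1, 3), Add(-97, Mul(-227, Mul(-1, Pow(-41, Rational(1, 2)))))) = Mul(Rational(-1, 3), Add(-97, Mul(-227, Mul(-1, Mul(I, Pow(41, Rational(1, 2))))))) = Mul(Rational(-1, 3), Add(-97, Mul(-227, Mul(-1, I, Pow(41, Rational(1, 2)))))) = Mul(Rational(-1, 3), Add(-97, Mul(227, I, Pow(41, Rational(1, 2))))) = Add(Rational(97, 3), Mul(Rational(-227, 3), I, Pow(41, Rational(1, 2)))) ≈ Add(32.333, Mul(-484.50, I)))
Mul(Add(W, -318439), Add(-355692, Function('D')(-521))) = Mul(Add(Add(Rational(97, 3), Mul(Rational(-227, 3), I, Pow(41, Rational(1, 2)))), -318439), Add(-355692, 0)) = Mul(Add(Rational(-955220, 3), Mul(Rational(-227, 3), I, Pow(41, Rational(1, 2)))), -355692) = Add(113254704080, Mul(26914028, I, Pow(41, Rational(1, 2))))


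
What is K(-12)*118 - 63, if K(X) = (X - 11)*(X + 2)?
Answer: 27077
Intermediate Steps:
K(X) = (-11 + X)*(2 + X)
K(-12)*118 - 63 = (-22 + (-12)**2 - 9*(-12))*118 - 63 = (-22 + 144 + 108)*118 - 63 = 230*118 - 63 = 27140 - 63 = 27077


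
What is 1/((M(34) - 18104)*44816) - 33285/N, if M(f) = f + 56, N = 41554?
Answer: -13435746964697/16773592564448 ≈ -0.80101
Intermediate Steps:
M(f) = 56 + f
1/((M(34) - 18104)*44816) - 33285/N = 1/(((56 + 34) - 18104)*44816) - 33285/41554 = (1/44816)/(90 - 18104) - 33285*1/41554 = (1/44816)/(-18014) - 33285/41554 = -1/18014*1/44816 - 33285/41554 = -1/807315424 - 33285/41554 = -13435746964697/16773592564448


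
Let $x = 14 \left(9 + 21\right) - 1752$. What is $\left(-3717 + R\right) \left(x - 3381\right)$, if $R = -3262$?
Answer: $32892027$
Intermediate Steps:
$x = -1332$ ($x = 14 \cdot 30 - 1752 = 420 - 1752 = -1332$)
$\left(-3717 + R\right) \left(x - 3381\right) = \left(-3717 - 3262\right) \left(-1332 - 3381\right) = \left(-6979\right) \left(-4713\right) = 32892027$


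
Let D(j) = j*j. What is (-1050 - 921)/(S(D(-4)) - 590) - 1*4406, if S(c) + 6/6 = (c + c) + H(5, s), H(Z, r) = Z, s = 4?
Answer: -2438953/554 ≈ -4402.4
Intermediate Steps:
D(j) = j²
S(c) = 4 + 2*c (S(c) = -1 + ((c + c) + 5) = -1 + (2*c + 5) = -1 + (5 + 2*c) = 4 + 2*c)
(-1050 - 921)/(S(D(-4)) - 590) - 1*4406 = (-1050 - 921)/((4 + 2*(-4)²) - 590) - 1*4406 = -1971/((4 + 2*16) - 590) - 4406 = -1971/((4 + 32) - 590) - 4406 = -1971/(36 - 590) - 4406 = -1971/(-554) - 4406 = -1971*(-1/554) - 4406 = 1971/554 - 4406 = -2438953/554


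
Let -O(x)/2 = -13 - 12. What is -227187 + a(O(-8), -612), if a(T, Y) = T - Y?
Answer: -226525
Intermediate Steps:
O(x) = 50 (O(x) = -2*(-13 - 12) = -2*(-25) = 50)
-227187 + a(O(-8), -612) = -227187 + (50 - 1*(-612)) = -227187 + (50 + 612) = -227187 + 662 = -226525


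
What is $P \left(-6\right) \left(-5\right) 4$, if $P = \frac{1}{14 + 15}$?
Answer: $\frac{120}{29} \approx 4.1379$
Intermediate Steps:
$P = \frac{1}{29} \approx 0.034483$
$P \left(-6\right) \left(-5\right) 4 = \frac{\left(-6\right) \left(-5\right) 4}{29} = \frac{30 \cdot 4}{29} = \frac{1}{29} \cdot 120 = \frac{120}{29}$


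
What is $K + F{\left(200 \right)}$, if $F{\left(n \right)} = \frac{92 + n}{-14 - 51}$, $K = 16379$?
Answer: $\frac{1064343}{65} \approx 16375.0$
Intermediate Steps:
$F{\left(n \right)} = - \frac{92}{65} - \frac{n}{65}$ ($F{\left(n \right)} = \frac{92 + n}{-65} = \left(92 + n\right) \left(- \frac{1}{65}\right) = - \frac{92}{65} - \frac{n}{65}$)
$K + F{\left(200 \right)} = 16379 - \frac{292}{65} = \frac{1064343}{65}$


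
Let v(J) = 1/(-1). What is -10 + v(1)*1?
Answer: -11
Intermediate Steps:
v(J) = -1
-10 + v(1)*1 = -10 - 1*1 = -10 - 1 = -11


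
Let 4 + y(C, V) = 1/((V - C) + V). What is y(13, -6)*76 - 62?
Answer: -9226/25 ≈ -369.04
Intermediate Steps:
y(C, V) = -4 + 1/(-C + 2*V) (y(C, V) = -4 + 1/((V - C) + V) = -4 + 1/(-C + 2*V))
y(13, -6)*76 - 62 = ((-1 - 4*13 + 8*(-6))/(13 - 2*(-6)))*76 - 62 = ((-1 - 52 - 48)/(13 + 12))*76 - 62 = (-101/25)*76 - 62 = ((1/25)*(-101))*76 - 62 = -101/25*76 - 62 = -7676/25 - 62 = -9226/25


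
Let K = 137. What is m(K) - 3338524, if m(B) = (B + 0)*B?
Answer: -3319755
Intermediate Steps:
m(B) = B² (m(B) = B*B = B²)
m(K) - 3338524 = 137² - 3338524 = 18769 - 3338524 = -3319755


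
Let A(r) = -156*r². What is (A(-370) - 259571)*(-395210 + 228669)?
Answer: 3599945426311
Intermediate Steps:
(A(-370) - 259571)*(-395210 + 228669) = (-156*(-370)² - 259571)*(-395210 + 228669) = (-156*136900 - 259571)*(-166541) = (-21356400 - 259571)*(-166541) = -21615971*(-166541) = 3599945426311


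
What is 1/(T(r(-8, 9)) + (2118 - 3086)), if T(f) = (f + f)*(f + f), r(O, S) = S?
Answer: -1/644 ≈ -0.0015528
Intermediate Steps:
T(f) = 4*f² (T(f) = (2*f)*(2*f) = 4*f²)
1/(T(r(-8, 9)) + (2118 - 3086)) = 1/(4*9² + (2118 - 3086)) = 1/(4*81 - 968) = 1/(324 - 968) = 1/(-644) = -1/644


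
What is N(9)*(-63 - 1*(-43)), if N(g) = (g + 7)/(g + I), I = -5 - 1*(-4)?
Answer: -40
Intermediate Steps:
I = -1 (I = -5 + 4 = -1)
N(g) = (7 + g)/(-1 + g) (N(g) = (g + 7)/(g - 1) = (7 + g)/(-1 + g))
N(9)*(-63 - 1*(-43)) = ((7 + 9)/(-1 + 9))*(-63 - 1*(-43)) = (16/8)*(-63 + 43) = ((1/8)*16)*(-20) = 2*(-20) = -40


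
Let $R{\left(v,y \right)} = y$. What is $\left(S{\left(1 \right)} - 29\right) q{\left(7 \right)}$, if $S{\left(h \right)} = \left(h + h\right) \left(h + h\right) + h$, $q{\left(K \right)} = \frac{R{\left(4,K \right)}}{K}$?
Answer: $-24$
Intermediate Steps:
$q{\left(K \right)} = 1$ ($q{\left(K \right)} = \frac{K}{K} = 1$)
$S{\left(h \right)} = h + 4 h^{2}$ ($S{\left(h \right)} = 2 h 2 h + h = 4 h^{2} + h = h + 4 h^{2}$)
$\left(S{\left(1 \right)} - 29\right) q{\left(7 \right)} = \left(1 \left(1 + 4 \cdot 1\right) - 29\right) 1 = \left(1 \left(1 + 4\right) - 29\right) 1 = \left(1 \cdot 5 - 29\right) 1 = \left(5 - 29\right) 1 = \left(-24\right) 1 = -24$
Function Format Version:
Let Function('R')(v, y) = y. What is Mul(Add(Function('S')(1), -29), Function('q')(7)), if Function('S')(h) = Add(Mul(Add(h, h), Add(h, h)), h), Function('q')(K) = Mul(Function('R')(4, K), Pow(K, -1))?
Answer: -24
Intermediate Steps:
Function('q')(K) = 1 (Function('q')(K) = Mul(K, Pow(K, -1)) = 1)
Function('S')(h) = Add(h, Mul(4, Pow(h, 2))) (Function('S')(h) = Add(Mul(Mul(2, h), Mul(2, h)), h) = Add(Mul(4, Pow(h, 2)), h) = Add(h, Mul(4, Pow(h, 2))))
Mul(Add(Function('S')(1), -29), Function('q')(7)) = Mul(Add(Mul(1, Add(1, Mul(4, 1))), -29), 1) = Mul(Add(Mul(1, Add(1, 4)), -29), 1) = Mul(Add(Mul(1, 5), -29), 1) = Mul(Add(5, -29), 1) = Mul(-24, 1) = -24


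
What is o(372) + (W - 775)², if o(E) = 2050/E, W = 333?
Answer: 36338729/186 ≈ 1.9537e+5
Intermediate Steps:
o(372) + (W - 775)² = 2050/372 + (333 - 775)² = 2050*(1/372) + (-442)² = 1025/186 + 195364 = 36338729/186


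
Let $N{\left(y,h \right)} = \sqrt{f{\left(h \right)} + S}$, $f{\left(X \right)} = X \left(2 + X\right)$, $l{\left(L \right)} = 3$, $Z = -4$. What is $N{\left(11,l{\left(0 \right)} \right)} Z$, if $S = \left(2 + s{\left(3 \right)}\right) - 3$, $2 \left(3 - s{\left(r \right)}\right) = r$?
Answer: $- 2 \sqrt{62} \approx -15.748$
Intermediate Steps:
$s{\left(r \right)} = 3 - \frac{r}{2}$
$S = \frac{1}{2}$ ($S = \left(2 + \left(3 - \frac{3}{2}\right)\right) - 3 = \left(2 + \frac{3}{2}\right) - 3 = \frac{7}{2} - 3 = \frac{1}{2} \approx 0.5$)
$N{\left(y,h \right)} = \sqrt{\frac{1}{2} + h \left(2 + h\right)}$ ($N{\left(y,h \right)} = \sqrt{h \left(2 + h\right) + \frac{1}{2}} = \sqrt{\frac{1}{2} + h \left(2 + h\right)}$)
$N{\left(11,l{\left(0 \right)} \right)} Z = \frac{\sqrt{2} \sqrt{1 + 2 \cdot 3 \left(2 + 3\right)}}{2} \left(-4\right) = \frac{\sqrt{2} \sqrt{1 + 2 \cdot 3 \cdot 5}}{2} \left(-4\right) = \frac{\sqrt{2} \sqrt{1 + 30}}{2} \left(-4\right) = \frac{\sqrt{2} \sqrt{31}}{2} \left(-4\right) = \frac{\sqrt{62}}{2} \left(-4\right) = - 2 \sqrt{62}$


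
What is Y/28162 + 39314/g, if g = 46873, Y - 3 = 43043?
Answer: 1562428013/660018713 ≈ 2.3672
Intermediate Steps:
Y = 43046 (Y = 3 + 43043 = 43046)
Y/28162 + 39314/g = 43046/28162 + 39314/46873 = 43046*(1/28162) + 39314*(1/46873) = 21523/14081 + 39314/46873 = 1562428013/660018713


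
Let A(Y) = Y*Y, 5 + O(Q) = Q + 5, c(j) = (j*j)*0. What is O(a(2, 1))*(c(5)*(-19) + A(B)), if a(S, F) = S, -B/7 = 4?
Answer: 1568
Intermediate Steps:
c(j) = 0 (c(j) = j²*0 = 0)
B = -28 (B = -7*4 = -28)
O(Q) = Q (O(Q) = -5 + (Q + 5) = -5 + (5 + Q) = Q)
A(Y) = Y²
O(a(2, 1))*(c(5)*(-19) + A(B)) = 2*(0*(-19) + (-28)²) = 2*(0 + 784) = 2*784 = 1568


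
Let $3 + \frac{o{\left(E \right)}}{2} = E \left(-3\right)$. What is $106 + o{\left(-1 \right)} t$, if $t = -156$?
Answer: $106$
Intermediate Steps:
$o{\left(E \right)} = -6 - 6 E$ ($o{\left(E \right)} = -6 + 2 E \left(-3\right) = -6 + 2 \left(- 3 E\right) = -6 - 6 E$)
$106 + o{\left(-1 \right)} t = 106 + \left(-6 - -6\right) \left(-156\right) = 106 + \left(-6 + 6\right) \left(-156\right) = 106 + 0 \left(-156\right) = 106 + 0 = 106$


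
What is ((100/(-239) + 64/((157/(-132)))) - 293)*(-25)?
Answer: 325725275/37523 ≈ 8680.7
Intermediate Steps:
((100/(-239) + 64/((157/(-132)))) - 293)*(-25) = ((100*(-1/239) + 64/((157*(-1/132)))) - 293)*(-25) = ((-100/239 + 64/(-157/132)) - 293)*(-25) = ((-100/239 + 64*(-132/157)) - 293)*(-25) = ((-100/239 - 8448/157) - 293)*(-25) = (-2034772/37523 - 293)*(-25) = -13029011/37523*(-25) = 325725275/37523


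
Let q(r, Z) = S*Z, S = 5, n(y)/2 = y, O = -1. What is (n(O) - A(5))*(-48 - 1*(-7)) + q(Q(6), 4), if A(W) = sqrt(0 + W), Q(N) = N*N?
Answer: 102 + 41*sqrt(5) ≈ 193.68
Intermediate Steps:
n(y) = 2*y
Q(N) = N**2
A(W) = sqrt(W)
q(r, Z) = 5*Z
(n(O) - A(5))*(-48 - 1*(-7)) + q(Q(6), 4) = (2*(-1) - sqrt(5))*(-48 - 1*(-7)) + 5*4 = (-2 - sqrt(5))*(-48 + 7) + 20 = (-2 - sqrt(5))*(-41) + 20 = (82 + 41*sqrt(5)) + 20 = 102 + 41*sqrt(5)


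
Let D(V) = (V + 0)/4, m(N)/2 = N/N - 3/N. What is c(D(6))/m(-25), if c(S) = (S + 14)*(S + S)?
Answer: 2325/112 ≈ 20.759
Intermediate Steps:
m(N) = 2 - 6/N (m(N) = 2*(N/N - 3/N) = 2*(1 - 3/N) = 2 - 6/N)
D(V) = V/4
c(S) = 2*S*(14 + S) (c(S) = (14 + S)*(2*S) = 2*S*(14 + S))
c(D(6))/m(-25) = (2*((1/4)*6)*(14 + (1/4)*6))/(2 - 6/(-25)) = (2*(3/2)*(14 + 3/2))/(2 - 6*(-1/25)) = (2*(3/2)*(31/2))/(2 + 6/25) = 93/(2*(56/25)) = (93/2)*(25/56) = 2325/112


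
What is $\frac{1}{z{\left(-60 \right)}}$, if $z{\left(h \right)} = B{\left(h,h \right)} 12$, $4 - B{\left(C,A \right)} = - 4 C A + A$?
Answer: $\frac{1}{173568} \approx 5.7614 \cdot 10^{-6}$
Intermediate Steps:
$B{\left(C,A \right)} = 4 - A + 4 A C$ ($B{\left(C,A \right)} = 4 - \left(- 4 C A + A\right) = 4 - \left(- 4 A C + A\right) = 4 - \left(A - 4 A C\right) = 4 + \left(- A + 4 A C\right) = 4 - A + 4 A C$)
$z{\left(h \right)} = 48 - 12 h + 48 h^{2}$ ($z{\left(h \right)} = \left(4 - h + 4 h h\right) 12 = \left(4 - h + 4 h^{2}\right) 12 = 48 - 12 h + 48 h^{2}$)
$\frac{1}{z{\left(-60 \right)}} = \frac{1}{48 - -720 + 48 \left(-60\right)^{2}} = \frac{1}{48 + 720 + 48 \cdot 3600} = \frac{1}{48 + 720 + 172800} = \frac{1}{173568}$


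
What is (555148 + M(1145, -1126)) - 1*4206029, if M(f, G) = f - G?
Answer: -3648610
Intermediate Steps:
(555148 + M(1145, -1126)) - 1*4206029 = (555148 + (1145 - 1*(-1126))) - 1*4206029 = (555148 + (1145 + 1126)) - 4206029 = (555148 + 2271) - 4206029 = 557419 - 4206029 = -3648610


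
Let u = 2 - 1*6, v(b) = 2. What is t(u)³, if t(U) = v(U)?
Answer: 8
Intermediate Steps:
u = -4 (u = 2 - 6 = -4)
t(U) = 2
t(u)³ = 2³ = 8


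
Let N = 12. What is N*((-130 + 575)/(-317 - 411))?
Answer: -1335/182 ≈ -7.3352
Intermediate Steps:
N*((-130 + 575)/(-317 - 411)) = 12*((-130 + 575)/(-317 - 411)) = 12*(445/(-728)) = 12*(445*(-1/728)) = 12*(-445/728) = -1335/182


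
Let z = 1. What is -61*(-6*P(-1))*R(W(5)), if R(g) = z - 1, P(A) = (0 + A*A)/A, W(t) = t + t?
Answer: 0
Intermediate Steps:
W(t) = 2*t
P(A) = A (P(A) = (0 + A²)/A = A²/A = A)
R(g) = 0 (R(g) = 1 - 1 = 0)
-61*(-6*P(-1))*R(W(5)) = -61*(-6*(-1))*0 = -366*0 = -61*0 = 0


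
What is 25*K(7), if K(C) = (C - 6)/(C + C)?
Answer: 25/14 ≈ 1.7857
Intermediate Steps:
K(C) = (-6 + C)/(2*C) (K(C) = (-6 + C)/((2*C)) = (-6 + C)*(1/(2*C)) = (-6 + C)/(2*C))
25*K(7) = 25*((1/2)*(-6 + 7)/7) = 25*((1/2)*(1/7)*1) = 25*(1/14) = 25/14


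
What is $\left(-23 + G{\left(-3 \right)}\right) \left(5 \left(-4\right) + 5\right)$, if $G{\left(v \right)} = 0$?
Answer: $345$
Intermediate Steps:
$\left(-23 + G{\left(-3 \right)}\right) \left(5 \left(-4\right) + 5\right) = \left(-23 + 0\right) \left(5 \left(-4\right) + 5\right) = - 23 \left(-20 + 5\right) = \left(-23\right) \left(-15\right) = 345$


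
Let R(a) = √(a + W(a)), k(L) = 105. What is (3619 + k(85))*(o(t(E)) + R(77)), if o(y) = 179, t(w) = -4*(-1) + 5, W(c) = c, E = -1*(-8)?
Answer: 666596 + 3724*√154 ≈ 7.1281e+5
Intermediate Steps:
E = 8
t(w) = 9 (t(w) = 4 + 5 = 9)
R(a) = √2*√a (R(a) = √(a + a) = √(2*a) = √2*√a)
(3619 + k(85))*(o(t(E)) + R(77)) = (3619 + 105)*(179 + √2*√77) = 3724*(179 + √154) = 666596 + 3724*√154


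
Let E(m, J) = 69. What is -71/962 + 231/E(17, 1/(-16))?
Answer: 72441/22126 ≈ 3.2740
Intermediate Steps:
-71/962 + 231/E(17, 1/(-16)) = -71/962 + 231/69 = -71*1/962 + 231*(1/69) = -71/962 + 77/23 = 72441/22126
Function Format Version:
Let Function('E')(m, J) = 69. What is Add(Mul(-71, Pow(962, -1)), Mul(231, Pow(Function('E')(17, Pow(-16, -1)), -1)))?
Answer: Rational(72441, 22126) ≈ 3.2740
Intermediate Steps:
Add(Mul(-71, Pow(962, -1)), Mul(231, Pow(Function('E')(17, Pow(-16, -1)), -1))) = Add(Mul(-71, Pow(962, -1)), Mul(231, Pow(69, -1))) = Add(Mul(-71, Rational(1, 962)), Mul(231, Rational(1, 69))) = Add(Rational(-71, 962), Rational(77, 23)) = Rational(72441, 22126)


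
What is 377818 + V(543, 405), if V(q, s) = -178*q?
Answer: 281164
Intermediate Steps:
377818 + V(543, 405) = 377818 - 178*543 = 377818 - 96654 = 281164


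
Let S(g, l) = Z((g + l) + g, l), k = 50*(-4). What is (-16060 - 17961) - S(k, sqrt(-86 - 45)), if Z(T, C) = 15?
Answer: -34036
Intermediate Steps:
k = -200
S(g, l) = 15
(-16060 - 17961) - S(k, sqrt(-86 - 45)) = (-16060 - 17961) - 1*15 = -34021 - 15 = -34036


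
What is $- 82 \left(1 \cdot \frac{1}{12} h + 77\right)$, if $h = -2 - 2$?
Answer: $- \frac{18860}{3} \approx -6286.7$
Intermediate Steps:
$h = -4$
$- 82 \left(1 \cdot \frac{1}{12} h + 77\right) = - 82 \left(1 \cdot \frac{1}{12} \left(-4\right) + 77\right) = - 82 \left(\frac{1}{12} \left(-4\right) + 77\right) = - 82 \left(- \frac{1}{3} + 77\right) = \left(-82\right) \frac{230}{3} = - \frac{18860}{3}$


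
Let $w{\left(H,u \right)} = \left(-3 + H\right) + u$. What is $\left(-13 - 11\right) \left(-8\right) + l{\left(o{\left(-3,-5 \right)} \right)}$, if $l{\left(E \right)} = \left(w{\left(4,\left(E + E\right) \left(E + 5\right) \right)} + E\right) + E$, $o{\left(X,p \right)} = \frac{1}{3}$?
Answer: $\frac{1775}{9} \approx 197.22$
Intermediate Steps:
$o{\left(X,p \right)} = \frac{1}{3}$
$w{\left(H,u \right)} = -3 + H + u$
$l{\left(E \right)} = 1 + 2 E + 2 E \left(5 + E\right)$ ($l{\left(E \right)} = \left(\left(-3 + 4 + \left(E + E\right) \left(E + 5\right)\right) + E\right) + E = \left(\left(-3 + 4 + 2 E \left(5 + E\right)\right) + E\right) + E = \left(\left(1 + 2 E \left(5 + E\right)\right) + E\right) + E = \left(1 + E + 2 E \left(5 + E\right)\right) + E = 1 + 2 E + 2 E \left(5 + E\right)$)
$\left(-13 - 11\right) \left(-8\right) + l{\left(o{\left(-3,-5 \right)} \right)} = \left(-13 - 11\right) \left(-8\right) + \left(1 + \frac{2}{9} + 12 \cdot \frac{1}{3}\right) = \left(-24\right) \left(-8\right) + \left(1 + 2 \cdot \frac{1}{9} + 4\right) = 192 + \left(1 + \frac{2}{9} + 4\right) = 192 + \frac{47}{9} = \frac{1775}{9}$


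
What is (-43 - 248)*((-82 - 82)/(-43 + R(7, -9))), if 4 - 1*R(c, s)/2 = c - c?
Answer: -47724/35 ≈ -1363.5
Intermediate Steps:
R(c, s) = 8 (R(c, s) = 8 - 2*(c - c) = 8 - 2*0 = 8 + 0 = 8)
(-43 - 248)*((-82 - 82)/(-43 + R(7, -9))) = (-43 - 248)*((-82 - 82)/(-43 + 8)) = -(-47724)/(-35) = -(-47724)*(-1)/35 = -291*164/35 = -47724/35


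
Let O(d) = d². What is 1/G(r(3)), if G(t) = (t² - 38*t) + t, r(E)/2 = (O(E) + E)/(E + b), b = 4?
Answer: -49/5640 ≈ -0.0086879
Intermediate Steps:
r(E) = 2*(E + E²)/(4 + E) (r(E) = 2*((E² + E)/(E + 4)) = 2*((E + E²)/(4 + E)) = 2*(E + E²)/(4 + E))
G(t) = t² - 37*t
1/G(r(3)) = 1/((2*3*(1 + 3)/(4 + 3))*(-37 + 2*3*(1 + 3)/(4 + 3))) = 1/((2*3*4/7)*(-37 + 2*3*4/7)) = 1/((2*3*(⅐)*4)*(-37 + 2*3*(⅐)*4)) = 1/(24*(-37 + 24/7)/7) = 1/((24/7)*(-235/7)) = 1/(-5640/49) = -49/5640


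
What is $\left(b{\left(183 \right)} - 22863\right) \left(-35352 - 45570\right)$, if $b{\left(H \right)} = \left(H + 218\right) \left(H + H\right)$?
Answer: $-10026478566$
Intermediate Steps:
$b{\left(H \right)} = 2 H \left(218 + H\right)$ ($b{\left(H \right)} = \left(218 + H\right) 2 H = 2 H \left(218 + H\right)$)
$\left(b{\left(183 \right)} - 22863\right) \left(-35352 - 45570\right) = \left(2 \cdot 183 \left(218 + 183\right) - 22863\right) \left(-35352 - 45570\right) = \left(2 \cdot 183 \cdot 401 - 22863\right) \left(-80922\right) = \left(146766 - 22863\right) \left(-80922\right) = 123903 \left(-80922\right) = -10026478566$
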